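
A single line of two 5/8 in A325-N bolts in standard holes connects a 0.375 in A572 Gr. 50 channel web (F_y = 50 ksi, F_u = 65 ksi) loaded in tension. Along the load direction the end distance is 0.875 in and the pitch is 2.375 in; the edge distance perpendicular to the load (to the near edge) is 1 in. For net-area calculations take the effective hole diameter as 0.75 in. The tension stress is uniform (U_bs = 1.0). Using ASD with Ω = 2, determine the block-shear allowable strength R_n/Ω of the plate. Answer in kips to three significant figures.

23.2 kips

Shear plane L_v = 0.875 + 1·2.375 = 3.25 in; A_gv = 3.25 × 0.375 = 1.219 in².
A_nv = (3.25 − 1.5·0.75) × 0.375 = 0.7969 in².
A_nt = (1 − 0.5·0.75) × 0.375 = 0.2344 in².
0.6 F_u A_nv = 31.08 kips; 0.6 F_y A_gv = 36.56 kips → shear rupture governs the shear term.
R_n = 31.08 + 1.0 × 65 × 0.2344 = 46.31 kips.
Allowable strength R_n/Ω = 46.31 / 2 = 23.2 kips.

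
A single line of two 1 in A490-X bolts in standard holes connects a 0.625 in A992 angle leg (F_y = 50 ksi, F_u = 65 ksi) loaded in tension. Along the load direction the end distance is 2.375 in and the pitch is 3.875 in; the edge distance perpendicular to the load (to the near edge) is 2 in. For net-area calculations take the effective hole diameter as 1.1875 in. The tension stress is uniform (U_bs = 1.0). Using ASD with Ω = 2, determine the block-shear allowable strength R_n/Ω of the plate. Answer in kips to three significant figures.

Shear plane L_v = 2.375 + 1·3.875 = 6.25 in; A_gv = 6.25 × 0.625 = 3.906 in².
A_nv = (6.25 − 1.5·1.1875) × 0.625 = 2.793 in².
A_nt = (2 − 0.5·1.1875) × 0.625 = 0.8789 in².
0.6 F_u A_nv = 108.9 kips; 0.6 F_y A_gv = 117.2 kips → shear rupture governs the shear term.
R_n = 108.9 + 1.0 × 65 × 0.8789 = 166.1 kips.
Allowable strength R_n/Ω = 166.1 / 2 = 83 kips.

83 kips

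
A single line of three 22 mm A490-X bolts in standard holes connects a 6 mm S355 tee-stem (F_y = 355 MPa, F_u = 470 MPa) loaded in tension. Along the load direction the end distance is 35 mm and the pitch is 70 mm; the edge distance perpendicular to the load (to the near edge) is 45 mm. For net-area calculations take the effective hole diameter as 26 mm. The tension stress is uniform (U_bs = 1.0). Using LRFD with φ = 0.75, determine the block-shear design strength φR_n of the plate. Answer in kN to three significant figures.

Shear plane L_v = 35 + 2·70 = 175 mm; A_gv = 175 × 6 = 1050 mm².
A_nv = (175 − 2.5·26) × 6 = 660 mm².
A_nt = (45 − 0.5·26) × 6 = 192 mm².
0.6 F_u A_nv = 186.1 kN; 0.6 F_y A_gv = 223.7 kN → shear rupture governs the shear term.
R_n = 186.1 + 1.0 × 470 × 192 / 1000 = 276.4 kN.
Design strength φR_n = 0.75 × 276.4 = 207 kN.

207 kN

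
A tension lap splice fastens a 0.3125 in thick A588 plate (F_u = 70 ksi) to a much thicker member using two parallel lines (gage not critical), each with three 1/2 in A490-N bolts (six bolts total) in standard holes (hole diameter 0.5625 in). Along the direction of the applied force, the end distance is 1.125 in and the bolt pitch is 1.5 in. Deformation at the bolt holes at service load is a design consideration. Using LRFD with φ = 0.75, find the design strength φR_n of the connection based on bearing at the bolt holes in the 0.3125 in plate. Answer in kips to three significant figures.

107 kips

Per bolt r_n = 1.2 l_c t F_u ≤ 2.4 d t F_u; upper limit = 2.4 × 0.5 × 0.3125 × 70 = 26.25 kips.
Edge bolt: l_c = 1.125 − 0.5625/2 = 0.8438 in → 1.2 × 0.8438 × 0.3125 × 70 = 22.15 → r_n = 22.15 kips.
Interior bolts: l_c = 1.5 − 0.5625 = 0.9375 in → 1.2 × 0.9375 × 0.3125 × 70 = 24.61 → r_n = 24.61 kips.
R_n = 2 × 22.15 + 4 × 24.61 = 142.7 kips.
Design strength φR_n = 0.75 × 142.7 = 107 kips.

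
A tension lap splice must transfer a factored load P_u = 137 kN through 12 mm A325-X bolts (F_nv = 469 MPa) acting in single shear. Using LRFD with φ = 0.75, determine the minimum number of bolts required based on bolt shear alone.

4 bolts

A_b = π·12²/4 = 113.1 mm².
Per-bolt design strength φR_n = 0.75 × 469 × 113.1 × 1 / 1000 = 39.78 kN.
n ≥ 137 / 39.78 = 3.444 → use 4 bolts.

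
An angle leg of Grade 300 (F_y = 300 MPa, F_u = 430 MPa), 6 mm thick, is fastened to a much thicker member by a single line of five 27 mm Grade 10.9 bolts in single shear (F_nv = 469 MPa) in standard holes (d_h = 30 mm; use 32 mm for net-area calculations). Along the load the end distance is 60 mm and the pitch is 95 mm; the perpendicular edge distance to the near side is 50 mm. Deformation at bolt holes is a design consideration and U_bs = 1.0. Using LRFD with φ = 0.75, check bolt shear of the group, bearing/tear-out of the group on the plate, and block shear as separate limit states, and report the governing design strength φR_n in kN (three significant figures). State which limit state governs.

409 kN (block shear governs)

Bolt shear: A_b = π·27²/4 = 572.6 mm²; R_n = 469 × 572.6 × 5 × 1 / 1000 = 1343 kN → 0.75 × 1343 = 1010 kN.
Bearing: edge l_c = 45, r_n = 139.3 kN; interior l_c = 65, r_n = 167.2 kN; R_n = 139.3 + 4·167.2 = 808.1 kN → 606 kN.
Block shear: A_gv = 2640, A_nv = 1776, A_nt = 204 mm²; R_n = min(0.6F_uA_nv, 0.6F_yA_gv) + U_bs·F_u·A_nt = 545.9 kN → 409 kN.
Block shear governs: 409 kN.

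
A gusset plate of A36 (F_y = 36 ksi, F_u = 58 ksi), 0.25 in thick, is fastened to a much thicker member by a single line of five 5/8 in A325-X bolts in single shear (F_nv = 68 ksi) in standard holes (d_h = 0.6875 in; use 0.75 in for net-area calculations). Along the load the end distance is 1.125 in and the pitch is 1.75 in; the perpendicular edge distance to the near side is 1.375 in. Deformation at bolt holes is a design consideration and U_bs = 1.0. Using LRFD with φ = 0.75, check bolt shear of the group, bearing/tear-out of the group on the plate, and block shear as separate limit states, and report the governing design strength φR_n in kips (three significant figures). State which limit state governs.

41.9 kips (block shear governs)

Bolt shear: A_b = π·0.625²/4 = 0.3068 in²; R_n = 68 × 0.3068 × 5 × 1 = 104.3 kips → 0.75 × 104.3 = 78.2 kips.
Bearing: edge l_c = 0.7812, r_n = 13.59 kips; interior l_c = 1.062, r_n = 18.49 kips; R_n = 13.59 + 4·18.49 = 87.54 kips → 65.7 kips.
Block shear: A_gv = 2.031, A_nv = 1.188, A_nt = 0.25 in²; R_n = min(0.6F_uA_nv, 0.6F_yA_gv) + U_bs·F_u·A_nt = 55.82 kips → 41.9 kips.
Block shear governs: 41.9 kips.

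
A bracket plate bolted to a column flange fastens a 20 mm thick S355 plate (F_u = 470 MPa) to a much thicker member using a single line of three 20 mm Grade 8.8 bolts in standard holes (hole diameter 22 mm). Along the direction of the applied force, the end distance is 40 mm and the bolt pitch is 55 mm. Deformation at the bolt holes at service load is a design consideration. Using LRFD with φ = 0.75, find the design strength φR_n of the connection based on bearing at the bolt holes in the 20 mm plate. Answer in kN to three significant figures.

804 kN

Per bolt r_n = 1.2 l_c t F_u ≤ 2.4 d t F_u; upper limit = 2.4 × 20 × 20 × 470 / 1000 = 451.2 kN.
Edge bolt: l_c = 40 − 22/2 = 29 mm → 1.2 × 29 × 20 × 470 / 1000 = 327.1 → r_n = 327.1 kN.
Interior bolts: l_c = 55 − 22 = 33 mm → 1.2 × 33 × 20 × 470 / 1000 = 372.2 → r_n = 372.2 kN.
R_n = 1 × 327.1 + 2 × 372.2 = 1072 kN.
Design strength φR_n = 0.75 × 1072 = 804 kN.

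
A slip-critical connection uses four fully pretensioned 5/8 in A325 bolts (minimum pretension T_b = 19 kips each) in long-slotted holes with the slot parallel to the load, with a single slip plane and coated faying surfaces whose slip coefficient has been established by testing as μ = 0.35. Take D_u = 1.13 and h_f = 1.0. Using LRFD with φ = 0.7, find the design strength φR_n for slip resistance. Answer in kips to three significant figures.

21 kips

R_n = μ · D_u · h_f · T_b · n_s · n_b = 0.35 × 1.13 × 1.0 × 19 × 1 × 4 = 30.06 kips.
Design strength φR_n = 0.7 × 30.06 = 21 kips.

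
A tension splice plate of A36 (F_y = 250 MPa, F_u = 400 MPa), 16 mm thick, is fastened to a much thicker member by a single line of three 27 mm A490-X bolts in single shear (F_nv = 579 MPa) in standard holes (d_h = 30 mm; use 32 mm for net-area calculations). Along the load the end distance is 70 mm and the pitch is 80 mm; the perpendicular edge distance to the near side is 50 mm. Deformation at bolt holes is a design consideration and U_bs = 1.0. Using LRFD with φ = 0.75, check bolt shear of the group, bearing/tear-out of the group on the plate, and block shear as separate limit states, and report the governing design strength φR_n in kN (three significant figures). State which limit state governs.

Bolt shear: A_b = π·27²/4 = 572.6 mm²; R_n = 579 × 572.6 × 3 × 1 / 1000 = 994.5 kN → 0.75 × 994.5 = 746 kN.
Bearing: edge l_c = 55, r_n = 414.7 kN; interior l_c = 50, r_n = 384 kN; R_n = 414.7 + 2·384 = 1183 kN → 887 kN.
Block shear: A_gv = 3680, A_nv = 2400, A_nt = 544 mm²; R_n = min(0.6F_uA_nv, 0.6F_yA_gv) + U_bs·F_u·A_nt = 769.6 kN → 577 kN.
Block shear governs: 577 kN.

577 kN (block shear governs)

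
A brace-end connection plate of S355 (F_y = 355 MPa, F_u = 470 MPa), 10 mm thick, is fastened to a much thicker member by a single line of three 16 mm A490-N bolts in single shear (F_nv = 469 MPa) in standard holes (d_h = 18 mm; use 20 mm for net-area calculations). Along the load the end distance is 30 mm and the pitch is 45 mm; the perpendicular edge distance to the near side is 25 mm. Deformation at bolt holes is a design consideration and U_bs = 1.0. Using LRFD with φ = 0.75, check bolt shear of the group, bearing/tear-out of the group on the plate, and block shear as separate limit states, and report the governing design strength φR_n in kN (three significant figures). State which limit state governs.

Bolt shear: A_b = π·16²/4 = 201.1 mm²; R_n = 469 × 201.1 × 3 × 1 / 1000 = 282.9 kN → 0.75 × 282.9 = 212 kN.
Bearing: edge l_c = 21, r_n = 118.4 kN; interior l_c = 27, r_n = 152.3 kN; R_n = 118.4 + 2·152.3 = 423 kN → 317 kN.
Block shear: A_gv = 1200, A_nv = 700, A_nt = 150 mm²; R_n = min(0.6F_uA_nv, 0.6F_yA_gv) + U_bs·F_u·A_nt = 267.9 kN → 201 kN.
Block shear governs: 201 kN.

201 kN (block shear governs)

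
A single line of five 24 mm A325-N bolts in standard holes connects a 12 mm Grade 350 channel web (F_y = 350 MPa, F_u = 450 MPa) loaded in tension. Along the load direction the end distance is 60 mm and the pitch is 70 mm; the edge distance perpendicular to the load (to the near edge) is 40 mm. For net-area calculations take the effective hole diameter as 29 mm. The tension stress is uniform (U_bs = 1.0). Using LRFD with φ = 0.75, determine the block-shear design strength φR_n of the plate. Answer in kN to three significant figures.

Shear plane L_v = 60 + 4·70 = 340 mm; A_gv = 340 × 12 = 4080 mm².
A_nv = (340 − 4.5·29) × 12 = 2514 mm².
A_nt = (40 − 0.5·29) × 12 = 306 mm².
0.6 F_u A_nv = 678.8 kN; 0.6 F_y A_gv = 856.8 kN → shear rupture governs the shear term.
R_n = 678.8 + 1.0 × 450 × 306 / 1000 = 816.5 kN.
Design strength φR_n = 0.75 × 816.5 = 612 kN.

612 kN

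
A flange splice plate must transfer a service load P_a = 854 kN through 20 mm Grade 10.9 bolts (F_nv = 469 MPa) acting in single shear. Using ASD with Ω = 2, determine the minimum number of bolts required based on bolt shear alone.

A_b = π·20²/4 = 314.2 mm².
Per-bolt allowable strength R_n/Ω = 469 × 314.2 × 1 / 1000 / 2 = 73.67 kN.
n ≥ 854 / 73.67 = 11.59 → use 12 bolts.

12 bolts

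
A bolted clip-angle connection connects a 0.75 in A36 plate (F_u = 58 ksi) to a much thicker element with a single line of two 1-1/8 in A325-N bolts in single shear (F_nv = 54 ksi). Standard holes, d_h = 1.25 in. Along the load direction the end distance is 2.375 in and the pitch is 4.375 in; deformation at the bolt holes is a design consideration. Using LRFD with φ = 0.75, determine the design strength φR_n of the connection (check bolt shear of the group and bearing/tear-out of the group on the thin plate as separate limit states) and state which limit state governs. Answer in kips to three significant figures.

Bolt shear: A_b = π·1.125²/4 = 0.994 in²; R_n = 54 × 0.994 × 2 × 1 = 107.4 kips → 0.75 × 107.4 = 80.5 kips.
Bearing (1.2 l_c t F_u ≤ 2.4 d t F_u): upper limit = 2.4·1.125·0.75·58 = 117.4 kips.
  Edge l_c = 2.375 − 1.25/2 = 1.75 → r_n = 91.35 kips; interior l_c = 4.375 − 1.25 = 3.125 → r_n = 117.4 kips.
  R_n,bearing = 1·91.35 + 1·117.4 = 208.8 kips → 0.75 × 208.8 = 157 kips.
Bolt shear governs: 80.5 kips.

80.5 kips (bolt shear governs)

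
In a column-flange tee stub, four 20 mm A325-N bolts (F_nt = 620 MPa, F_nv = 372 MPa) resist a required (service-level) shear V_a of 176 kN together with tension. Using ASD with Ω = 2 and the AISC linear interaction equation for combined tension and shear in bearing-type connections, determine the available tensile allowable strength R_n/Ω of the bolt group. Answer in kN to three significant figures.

A_b = π·20²/4 = 314.2 mm²; f_rv = 176 × 1000 / (4 × 314.2) = 140.1 MPa.
F'_nt = 1.3 F_nt − (Ω F_nt / F_nv) f_rv = 1.3·620 − (2·620/372)·140.1 = 339.1 MPa, capped at F_nt → F'_nt = 339.1 MPa.
R_n = F'_nt · A_b · n = 339.1 × 314.2 × 4 / 1000 = 426.2 kN.
Allowable strength R_n/Ω = 426.2 / 2 = 213 kN.

213 kN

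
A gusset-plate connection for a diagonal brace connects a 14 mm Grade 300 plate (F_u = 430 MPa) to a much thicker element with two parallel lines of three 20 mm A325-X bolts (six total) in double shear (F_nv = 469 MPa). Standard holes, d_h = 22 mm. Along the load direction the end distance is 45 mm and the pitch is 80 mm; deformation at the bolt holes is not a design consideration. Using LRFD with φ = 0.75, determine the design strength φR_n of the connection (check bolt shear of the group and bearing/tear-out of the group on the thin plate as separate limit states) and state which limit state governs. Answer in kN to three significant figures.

Bolt shear: A_b = π·20²/4 = 314.2 mm²; R_n = 469 × 314.2 × 6 × 2 / 1000 = 1768 kN → 0.75 × 1768 = 1330 kN.
Bearing (1.5 l_c t F_u ≤ 3.0 d t F_u): upper limit = 3.0·20·14·430 / 1000 = 361.2 kN.
  Edge l_c = 45 − 22/2 = 34 → r_n = 307 kN; interior l_c = 80 − 22 = 58 → r_n = 361.2 kN.
  R_n,bearing = 2·307 + 4·361.2 = 2059 kN → 0.75 × 2059 = 1540 kN.
Bolt shear governs: 1330 kN.

1330 kN (bolt shear governs)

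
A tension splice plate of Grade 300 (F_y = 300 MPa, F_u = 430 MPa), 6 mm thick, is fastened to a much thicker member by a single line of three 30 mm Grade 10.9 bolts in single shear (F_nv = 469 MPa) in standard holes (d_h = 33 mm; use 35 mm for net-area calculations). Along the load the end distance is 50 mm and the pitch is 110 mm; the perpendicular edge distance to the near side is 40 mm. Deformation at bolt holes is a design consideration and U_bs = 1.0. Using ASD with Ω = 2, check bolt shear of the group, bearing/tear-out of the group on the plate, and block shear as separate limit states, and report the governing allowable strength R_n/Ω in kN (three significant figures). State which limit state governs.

170 kN (block shear governs)

Bolt shear: A_b = π·30²/4 = 706.9 mm²; R_n = 469 × 706.9 × 3 × 1 / 1000 = 994.5 kN → 994.5 / 2 = 497 kN.
Bearing: edge l_c = 33.5, r_n = 103.7 kN; interior l_c = 77, r_n = 185.8 kN; R_n = 103.7 + 2·185.8 = 475.2 kN → 238 kN.
Block shear: A_gv = 1620, A_nv = 1095, A_nt = 135 mm²; R_n = min(0.6F_uA_nv, 0.6F_yA_gv) + U_bs·F_u·A_nt = 340.6 kN → 170 kN.
Block shear governs: 170 kN.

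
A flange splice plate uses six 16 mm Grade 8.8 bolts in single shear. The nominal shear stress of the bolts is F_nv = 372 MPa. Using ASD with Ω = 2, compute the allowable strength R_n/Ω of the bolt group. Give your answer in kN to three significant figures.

A_b = π × 16² / 4 = 201.1 mm².
R_n = F_nv · A_b · n · n_s = 372 × 201.1 × 6 × 1 / 1000 = 448.8 kN.
Allowable strength R_n/Ω = 448.8 / 2 = 224 kN.

224 kN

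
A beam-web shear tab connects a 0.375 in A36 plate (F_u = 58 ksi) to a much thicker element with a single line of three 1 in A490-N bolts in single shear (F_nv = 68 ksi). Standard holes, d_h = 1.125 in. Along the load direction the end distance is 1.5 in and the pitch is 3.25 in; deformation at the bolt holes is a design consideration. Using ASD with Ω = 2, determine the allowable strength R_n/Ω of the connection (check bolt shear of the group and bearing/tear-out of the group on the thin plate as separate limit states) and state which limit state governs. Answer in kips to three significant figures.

64.4 kips (bearing governs)

Bolt shear: A_b = π·1²/4 = 0.7854 in²; R_n = 68 × 0.7854 × 3 × 1 = 160.2 kips → 160.2 / 2 = 80.1 kips.
Bearing (1.2 l_c t F_u ≤ 2.4 d t F_u): upper limit = 2.4·1·0.375·58 = 52.2 kips.
  Edge l_c = 1.5 − 1.125/2 = 0.9375 → r_n = 24.47 kips; interior l_c = 3.25 − 1.125 = 2.125 → r_n = 52.2 kips.
  R_n,bearing = 1·24.47 + 2·52.2 = 128.9 kips → 128.9 / 2 = 64.4 kips.
Bearing governs: 64.4 kips.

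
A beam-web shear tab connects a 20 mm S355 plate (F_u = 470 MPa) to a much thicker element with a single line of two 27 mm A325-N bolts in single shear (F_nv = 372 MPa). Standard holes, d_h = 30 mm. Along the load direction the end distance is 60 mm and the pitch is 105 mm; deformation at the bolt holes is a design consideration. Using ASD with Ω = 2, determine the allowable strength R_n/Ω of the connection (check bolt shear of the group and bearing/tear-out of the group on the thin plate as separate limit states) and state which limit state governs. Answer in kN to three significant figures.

213 kN (bolt shear governs)

Bolt shear: A_b = π·27²/4 = 572.6 mm²; R_n = 372 × 572.6 × 2 × 1 / 1000 = 426 kN → 426 / 2 = 213 kN.
Bearing (1.2 l_c t F_u ≤ 2.4 d t F_u): upper limit = 2.4·27·20·470 / 1000 = 609.1 kN.
  Edge l_c = 60 − 30/2 = 45 → r_n = 507.6 kN; interior l_c = 105 − 30 = 75 → r_n = 609.1 kN.
  R_n,bearing = 1·507.6 + 1·609.1 = 1117 kN → 1117 / 2 = 558 kN.
Bolt shear governs: 213 kN.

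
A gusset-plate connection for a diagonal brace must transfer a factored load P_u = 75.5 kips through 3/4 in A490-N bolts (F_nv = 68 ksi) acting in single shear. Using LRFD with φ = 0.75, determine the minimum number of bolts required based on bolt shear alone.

4 bolts

A_b = π·0.75²/4 = 0.4418 in².
Per-bolt design strength φR_n = 0.75 × 68 × 0.4418 × 1 = 22.53 kips.
n ≥ 75.5 / 22.53 = 3.351 → use 4 bolts.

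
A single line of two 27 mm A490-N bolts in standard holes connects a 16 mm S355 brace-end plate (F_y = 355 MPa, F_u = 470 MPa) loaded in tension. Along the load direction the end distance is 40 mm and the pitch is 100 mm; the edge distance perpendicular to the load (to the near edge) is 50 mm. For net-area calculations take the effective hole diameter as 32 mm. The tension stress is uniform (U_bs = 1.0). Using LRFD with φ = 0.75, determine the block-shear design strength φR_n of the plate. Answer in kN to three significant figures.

503 kN

Shear plane L_v = 40 + 1·100 = 140 mm; A_gv = 140 × 16 = 2240 mm².
A_nv = (140 − 1.5·32) × 16 = 1472 mm².
A_nt = (50 − 0.5·32) × 16 = 544 mm².
0.6 F_u A_nv = 415.1 kN; 0.6 F_y A_gv = 477.1 kN → shear rupture governs the shear term.
R_n = 415.1 + 1.0 × 470 × 544 / 1000 = 670.8 kN.
Design strength φR_n = 0.75 × 670.8 = 503 kN.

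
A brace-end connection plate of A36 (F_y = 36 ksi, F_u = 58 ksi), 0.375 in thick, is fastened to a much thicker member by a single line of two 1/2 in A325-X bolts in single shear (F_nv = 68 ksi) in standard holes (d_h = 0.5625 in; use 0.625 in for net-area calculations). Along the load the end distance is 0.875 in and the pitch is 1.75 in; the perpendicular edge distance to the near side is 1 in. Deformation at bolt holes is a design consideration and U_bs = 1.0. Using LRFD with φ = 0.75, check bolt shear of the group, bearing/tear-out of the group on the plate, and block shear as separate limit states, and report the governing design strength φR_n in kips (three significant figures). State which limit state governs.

Bolt shear: A_b = π·0.5²/4 = 0.1963 in²; R_n = 68 × 0.1963 × 2 × 1 = 26.7 kips → 0.75 × 26.7 = 20 kips.
Bearing: edge l_c = 0.5938, r_n = 15.5 kips; interior l_c = 1.188, r_n = 26.1 kips; R_n = 15.5 + 1·26.1 = 41.6 kips → 31.2 kips.
Block shear: A_gv = 0.9844, A_nv = 0.6328, A_nt = 0.2578 in²; R_n = min(0.6F_uA_nv, 0.6F_yA_gv) + U_bs·F_u·A_nt = 36.22 kips → 27.2 kips.
Bolt shear governs: 20 kips.

20 kips (bolt shear governs)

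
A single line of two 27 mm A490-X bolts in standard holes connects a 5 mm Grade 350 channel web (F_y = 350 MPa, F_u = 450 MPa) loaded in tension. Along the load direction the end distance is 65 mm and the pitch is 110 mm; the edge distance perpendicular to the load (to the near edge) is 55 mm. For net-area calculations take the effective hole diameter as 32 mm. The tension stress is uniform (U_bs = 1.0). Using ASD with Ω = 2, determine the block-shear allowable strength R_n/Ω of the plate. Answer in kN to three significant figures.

130 kN

Shear plane L_v = 65 + 1·110 = 175 mm; A_gv = 175 × 5 = 875 mm².
A_nv = (175 − 1.5·32) × 5 = 635 mm².
A_nt = (55 − 0.5·32) × 5 = 195 mm².
0.6 F_u A_nv = 171.5 kN; 0.6 F_y A_gv = 183.8 kN → shear rupture governs the shear term.
R_n = 171.5 + 1.0 × 450 × 195 / 1000 = 259.2 kN.
Allowable strength R_n/Ω = 259.2 / 2 = 130 kN.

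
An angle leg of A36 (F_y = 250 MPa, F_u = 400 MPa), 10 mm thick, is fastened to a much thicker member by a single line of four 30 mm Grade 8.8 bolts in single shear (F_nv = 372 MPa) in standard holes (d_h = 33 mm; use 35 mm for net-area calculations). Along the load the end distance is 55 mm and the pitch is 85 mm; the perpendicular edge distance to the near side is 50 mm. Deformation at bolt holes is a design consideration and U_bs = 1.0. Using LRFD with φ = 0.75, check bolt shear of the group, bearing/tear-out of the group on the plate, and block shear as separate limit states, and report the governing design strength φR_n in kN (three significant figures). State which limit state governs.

435 kN (block shear governs)

Bolt shear: A_b = π·30²/4 = 706.9 mm²; R_n = 372 × 706.9 × 4 × 1 / 1000 = 1052 kN → 0.75 × 1052 = 789 kN.
Bearing: edge l_c = 38.5, r_n = 184.8 kN; interior l_c = 52, r_n = 249.6 kN; R_n = 184.8 + 3·249.6 = 933.6 kN → 700 kN.
Block shear: A_gv = 3100, A_nv = 1875, A_nt = 325 mm²; R_n = min(0.6F_uA_nv, 0.6F_yA_gv) + U_bs·F_u·A_nt = 580 kN → 435 kN.
Block shear governs: 435 kN.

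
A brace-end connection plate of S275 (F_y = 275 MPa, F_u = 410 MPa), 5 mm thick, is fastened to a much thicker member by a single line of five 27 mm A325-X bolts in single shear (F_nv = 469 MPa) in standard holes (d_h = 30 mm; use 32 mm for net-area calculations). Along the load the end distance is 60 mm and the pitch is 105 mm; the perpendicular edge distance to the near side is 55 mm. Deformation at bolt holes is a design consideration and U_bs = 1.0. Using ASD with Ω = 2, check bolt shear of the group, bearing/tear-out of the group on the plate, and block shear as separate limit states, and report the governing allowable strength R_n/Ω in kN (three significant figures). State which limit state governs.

238 kN (block shear governs)

Bolt shear: A_b = π·27²/4 = 572.6 mm²; R_n = 469 × 572.6 × 5 × 1 / 1000 = 1343 kN → 1343 / 2 = 671 kN.
Bearing: edge l_c = 45, r_n = 110.7 kN; interior l_c = 75, r_n = 132.8 kN; R_n = 110.7 + 4·132.8 = 642.1 kN → 321 kN.
Block shear: A_gv = 2400, A_nv = 1680, A_nt = 195 mm²; R_n = min(0.6F_uA_nv, 0.6F_yA_gv) + U_bs·F_u·A_nt = 475.9 kN → 238 kN.
Block shear governs: 238 kN.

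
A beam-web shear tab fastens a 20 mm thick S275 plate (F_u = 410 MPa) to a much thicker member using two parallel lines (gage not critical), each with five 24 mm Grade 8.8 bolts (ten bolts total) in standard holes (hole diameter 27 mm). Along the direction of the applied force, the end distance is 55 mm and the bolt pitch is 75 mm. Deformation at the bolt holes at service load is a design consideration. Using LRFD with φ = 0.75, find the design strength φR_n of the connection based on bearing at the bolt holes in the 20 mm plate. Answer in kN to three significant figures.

3450 kN

Per bolt r_n = 1.2 l_c t F_u ≤ 2.4 d t F_u; upper limit = 2.4 × 24 × 20 × 410 / 1000 = 472.3 kN.
Edge bolt: l_c = 55 − 27/2 = 41.5 mm → 1.2 × 41.5 × 20 × 410 / 1000 = 408.4 → r_n = 408.4 kN.
Interior bolts: l_c = 75 − 27 = 48 mm → 1.2 × 48 × 20 × 410 / 1000 = 472.3 → r_n = 472.3 kN.
R_n = 2 × 408.4 + 8 × 472.3 = 4595 kN.
Design strength φR_n = 0.75 × 4595 = 3450 kN.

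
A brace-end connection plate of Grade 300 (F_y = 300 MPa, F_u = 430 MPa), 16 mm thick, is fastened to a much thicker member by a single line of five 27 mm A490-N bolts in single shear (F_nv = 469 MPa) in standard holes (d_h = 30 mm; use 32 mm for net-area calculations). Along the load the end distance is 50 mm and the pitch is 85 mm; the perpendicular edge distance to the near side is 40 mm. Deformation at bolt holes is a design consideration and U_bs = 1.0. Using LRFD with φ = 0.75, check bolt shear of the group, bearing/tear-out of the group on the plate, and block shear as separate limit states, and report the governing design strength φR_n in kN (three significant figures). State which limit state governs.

Bolt shear: A_b = π·27²/4 = 572.6 mm²; R_n = 469 × 572.6 × 5 × 1 / 1000 = 1343 kN → 0.75 × 1343 = 1010 kN.
Bearing: edge l_c = 35, r_n = 289 kN; interior l_c = 55, r_n = 445.8 kN; R_n = 289 + 4·445.8 = 2072 kN → 1550 kN.
Block shear: A_gv = 6240, A_nv = 3936, A_nt = 384 mm²; R_n = min(0.6F_uA_nv, 0.6F_yA_gv) + U_bs·F_u·A_nt = 1181 kN → 885 kN.
Block shear governs: 885 kN.

885 kN (block shear governs)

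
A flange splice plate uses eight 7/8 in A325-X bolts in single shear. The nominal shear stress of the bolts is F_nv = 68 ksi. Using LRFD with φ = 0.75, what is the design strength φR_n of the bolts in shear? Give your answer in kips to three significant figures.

245 kips

A_b = π × 0.875² / 4 = 0.6013 in².
R_n = F_nv · A_b · n · n_s = 68 × 0.6013 × 8 × 1 = 327.1 kips.
Design strength φR_n = 0.75 × 327.1 = 245 kips.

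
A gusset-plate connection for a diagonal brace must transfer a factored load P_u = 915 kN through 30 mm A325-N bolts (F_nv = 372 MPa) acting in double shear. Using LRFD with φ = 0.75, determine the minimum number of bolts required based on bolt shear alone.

A_b = π·30²/4 = 706.9 mm².
Per-bolt design strength φR_n = 0.75 × 372 × 706.9 × 2 / 1000 = 394.4 kN.
n ≥ 915 / 394.4 = 2.32 → use 3 bolts.

3 bolts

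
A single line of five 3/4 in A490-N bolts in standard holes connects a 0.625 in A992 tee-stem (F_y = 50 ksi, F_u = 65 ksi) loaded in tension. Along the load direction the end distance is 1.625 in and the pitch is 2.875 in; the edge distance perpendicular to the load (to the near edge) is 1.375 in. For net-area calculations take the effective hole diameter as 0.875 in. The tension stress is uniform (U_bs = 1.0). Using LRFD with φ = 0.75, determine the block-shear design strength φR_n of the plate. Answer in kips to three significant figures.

197 kips

Shear plane L_v = 1.625 + 4·2.875 = 13.12 in; A_gv = 13.12 × 0.625 = 8.203 in².
A_nv = (13.12 − 4.5·0.875) × 0.625 = 5.742 in².
A_nt = (1.375 − 0.5·0.875) × 0.625 = 0.5859 in².
0.6 F_u A_nv = 223.9 kips; 0.6 F_y A_gv = 246.1 kips → shear rupture governs the shear term.
R_n = 223.9 + 1.0 × 65 × 0.5859 = 262 kips.
Design strength φR_n = 0.75 × 262 = 197 kips.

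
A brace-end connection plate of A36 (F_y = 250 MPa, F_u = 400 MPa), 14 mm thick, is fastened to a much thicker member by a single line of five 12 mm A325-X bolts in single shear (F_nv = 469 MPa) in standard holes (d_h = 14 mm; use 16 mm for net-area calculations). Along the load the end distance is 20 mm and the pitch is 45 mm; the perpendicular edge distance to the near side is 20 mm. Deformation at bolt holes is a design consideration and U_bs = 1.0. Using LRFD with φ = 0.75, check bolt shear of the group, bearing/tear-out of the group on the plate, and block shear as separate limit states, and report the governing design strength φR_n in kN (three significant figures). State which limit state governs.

199 kN (bolt shear governs)

Bolt shear: A_b = π·12²/4 = 113.1 mm²; R_n = 469 × 113.1 × 5 × 1 / 1000 = 265.2 kN → 0.75 × 265.2 = 199 kN.
Bearing: edge l_c = 13, r_n = 87.36 kN; interior l_c = 31, r_n = 161.3 kN; R_n = 87.36 + 4·161.3 = 732.5 kN → 549 kN.
Block shear: A_gv = 2800, A_nv = 1792, A_nt = 168 mm²; R_n = min(0.6F_uA_nv, 0.6F_yA_gv) + U_bs·F_u·A_nt = 487.2 kN → 365 kN.
Bolt shear governs: 199 kN.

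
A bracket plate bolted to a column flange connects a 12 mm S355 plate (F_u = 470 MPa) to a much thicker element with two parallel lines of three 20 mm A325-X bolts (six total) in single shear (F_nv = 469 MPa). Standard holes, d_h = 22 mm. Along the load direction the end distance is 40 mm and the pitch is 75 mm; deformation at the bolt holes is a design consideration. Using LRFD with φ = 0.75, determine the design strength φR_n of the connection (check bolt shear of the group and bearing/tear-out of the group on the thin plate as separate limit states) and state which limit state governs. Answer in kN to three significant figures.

Bolt shear: A_b = π·20²/4 = 314.2 mm²; R_n = 469 × 314.2 × 6 × 1 / 1000 = 884 kN → 0.75 × 884 = 663 kN.
Bearing (1.2 l_c t F_u ≤ 2.4 d t F_u): upper limit = 2.4·20·12·470 / 1000 = 270.7 kN.
  Edge l_c = 40 − 22/2 = 29 → r_n = 196.3 kN; interior l_c = 75 − 22 = 53 → r_n = 270.7 kN.
  R_n,bearing = 2·196.3 + 4·270.7 = 1475 kN → 0.75 × 1475 = 1110 kN.
Bolt shear governs: 663 kN.

663 kN (bolt shear governs)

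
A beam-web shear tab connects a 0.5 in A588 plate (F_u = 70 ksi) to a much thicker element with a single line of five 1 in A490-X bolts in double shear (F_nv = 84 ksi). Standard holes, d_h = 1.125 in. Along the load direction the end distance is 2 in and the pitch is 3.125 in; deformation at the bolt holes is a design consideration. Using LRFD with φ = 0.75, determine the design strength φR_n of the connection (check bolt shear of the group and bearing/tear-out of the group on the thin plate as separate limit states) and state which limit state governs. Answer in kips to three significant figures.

297 kips (bearing governs)

Bolt shear: A_b = π·1²/4 = 0.7854 in²; R_n = 84 × 0.7854 × 5 × 2 = 659.7 kips → 0.75 × 659.7 = 495 kips.
Bearing (1.2 l_c t F_u ≤ 2.4 d t F_u): upper limit = 2.4·1·0.5·70 = 84 kips.
  Edge l_c = 2 − 1.125/2 = 1.438 → r_n = 60.37 kips; interior l_c = 3.125 − 1.125 = 2 → r_n = 84 kips.
  R_n,bearing = 1·60.37 + 4·84 = 396.4 kips → 0.75 × 396.4 = 297 kips.
Bearing governs: 297 kips.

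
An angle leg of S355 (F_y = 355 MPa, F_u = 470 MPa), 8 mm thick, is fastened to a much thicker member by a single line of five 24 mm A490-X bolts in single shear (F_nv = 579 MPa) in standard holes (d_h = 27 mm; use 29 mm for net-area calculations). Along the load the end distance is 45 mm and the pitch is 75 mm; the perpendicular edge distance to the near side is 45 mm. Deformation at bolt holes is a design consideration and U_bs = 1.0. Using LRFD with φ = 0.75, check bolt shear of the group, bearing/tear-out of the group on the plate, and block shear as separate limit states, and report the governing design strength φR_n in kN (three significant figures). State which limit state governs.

449 kN (block shear governs)

Bolt shear: A_b = π·24²/4 = 452.4 mm²; R_n = 579 × 452.4 × 5 × 1 / 1000 = 1310 kN → 0.75 × 1310 = 982 kN.
Bearing: edge l_c = 31.5, r_n = 142.1 kN; interior l_c = 48, r_n = 216.6 kN; R_n = 142.1 + 4·216.6 = 1008 kN → 756 kN.
Block shear: A_gv = 2760, A_nv = 1716, A_nt = 244 mm²; R_n = min(0.6F_uA_nv, 0.6F_yA_gv) + U_bs·F_u·A_nt = 598.6 kN → 449 kN.
Block shear governs: 449 kN.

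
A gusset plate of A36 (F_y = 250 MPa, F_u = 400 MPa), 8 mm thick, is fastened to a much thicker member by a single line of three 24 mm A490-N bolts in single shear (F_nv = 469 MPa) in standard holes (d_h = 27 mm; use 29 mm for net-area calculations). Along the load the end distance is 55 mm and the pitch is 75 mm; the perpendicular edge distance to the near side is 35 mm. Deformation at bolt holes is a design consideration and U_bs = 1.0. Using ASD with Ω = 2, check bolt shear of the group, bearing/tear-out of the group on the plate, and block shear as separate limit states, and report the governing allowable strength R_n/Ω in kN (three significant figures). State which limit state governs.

Bolt shear: A_b = π·24²/4 = 452.4 mm²; R_n = 469 × 452.4 × 3 × 1 / 1000 = 636.5 kN → 636.5 / 2 = 318 kN.
Bearing: edge l_c = 41.5, r_n = 159.4 kN; interior l_c = 48, r_n = 184.3 kN; R_n = 159.4 + 2·184.3 = 528 kN → 264 kN.
Block shear: A_gv = 1640, A_nv = 1060, A_nt = 164 mm²; R_n = min(0.6F_uA_nv, 0.6F_yA_gv) + U_bs·F_u·A_nt = 311.6 kN → 156 kN.
Block shear governs: 156 kN.

156 kN (block shear governs)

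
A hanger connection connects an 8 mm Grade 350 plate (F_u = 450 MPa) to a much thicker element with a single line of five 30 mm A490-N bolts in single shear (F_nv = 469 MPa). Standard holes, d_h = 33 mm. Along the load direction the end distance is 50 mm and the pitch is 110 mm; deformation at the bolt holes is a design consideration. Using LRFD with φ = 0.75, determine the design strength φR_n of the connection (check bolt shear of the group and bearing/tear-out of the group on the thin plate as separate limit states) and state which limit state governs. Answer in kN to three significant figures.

Bolt shear: A_b = π·30²/4 = 706.9 mm²; R_n = 469 × 706.9 × 5 × 1 / 1000 = 1658 kN → 0.75 × 1658 = 1240 kN.
Bearing (1.2 l_c t F_u ≤ 2.4 d t F_u): upper limit = 2.4·30·8·450 / 1000 = 259.2 kN.
  Edge l_c = 50 − 33/2 = 33.5 → r_n = 144.7 kN; interior l_c = 110 − 33 = 77 → r_n = 259.2 kN.
  R_n,bearing = 1·144.7 + 4·259.2 = 1182 kN → 0.75 × 1182 = 886 kN.
Bearing governs: 886 kN.

886 kN (bearing governs)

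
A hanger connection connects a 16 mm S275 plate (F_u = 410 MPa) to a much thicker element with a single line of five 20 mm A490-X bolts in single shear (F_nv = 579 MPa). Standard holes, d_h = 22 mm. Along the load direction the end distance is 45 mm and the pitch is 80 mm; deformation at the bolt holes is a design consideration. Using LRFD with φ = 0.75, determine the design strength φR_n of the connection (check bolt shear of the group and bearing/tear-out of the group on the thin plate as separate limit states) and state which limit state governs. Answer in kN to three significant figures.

Bolt shear: A_b = π·20²/4 = 314.2 mm²; R_n = 579 × 314.2 × 5 × 1 / 1000 = 909.5 kN → 0.75 × 909.5 = 682 kN.
Bearing (1.2 l_c t F_u ≤ 2.4 d t F_u): upper limit = 2.4·20·16·410 / 1000 = 314.9 kN.
  Edge l_c = 45 − 22/2 = 34 → r_n = 267.6 kN; interior l_c = 80 − 22 = 58 → r_n = 314.9 kN.
  R_n,bearing = 1·267.6 + 4·314.9 = 1527 kN → 0.75 × 1527 = 1150 kN.
Bolt shear governs: 682 kN.

682 kN (bolt shear governs)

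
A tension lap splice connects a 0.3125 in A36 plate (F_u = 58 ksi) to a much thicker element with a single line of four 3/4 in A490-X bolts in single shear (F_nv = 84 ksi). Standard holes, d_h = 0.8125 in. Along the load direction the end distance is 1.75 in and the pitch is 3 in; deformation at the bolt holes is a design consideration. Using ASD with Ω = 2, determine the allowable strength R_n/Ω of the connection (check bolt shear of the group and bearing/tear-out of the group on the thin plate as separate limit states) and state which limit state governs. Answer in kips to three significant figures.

Bolt shear: A_b = π·0.75²/4 = 0.4418 in²; R_n = 84 × 0.4418 × 4 × 1 = 148.4 kips → 148.4 / 2 = 74.2 kips.
Bearing (1.2 l_c t F_u ≤ 2.4 d t F_u): upper limit = 2.4·0.75·0.3125·58 = 32.62 kips.
  Edge l_c = 1.75 − 0.8125/2 = 1.344 → r_n = 29.23 kips; interior l_c = 3 − 0.8125 = 2.188 → r_n = 32.62 kips.
  R_n,bearing = 1·29.23 + 3·32.62 = 127.1 kips → 127.1 / 2 = 63.6 kips.
Bearing governs: 63.6 kips.

63.6 kips (bearing governs)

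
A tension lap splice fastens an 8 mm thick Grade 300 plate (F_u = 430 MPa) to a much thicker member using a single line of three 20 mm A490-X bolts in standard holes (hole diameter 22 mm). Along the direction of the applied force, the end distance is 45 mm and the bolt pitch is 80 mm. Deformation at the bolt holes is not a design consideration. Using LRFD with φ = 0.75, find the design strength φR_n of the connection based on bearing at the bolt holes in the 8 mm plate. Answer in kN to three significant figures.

441 kN

Per bolt r_n = 1.5 l_c t F_u ≤ 3.0 d t F_u; upper limit = 3.0 × 20 × 8 × 430 / 1000 = 206.4 kN.
Edge bolt: l_c = 45 − 22/2 = 34 mm → 1.5 × 34 × 8 × 430 / 1000 = 175.4 → r_n = 175.4 kN.
Interior bolts: l_c = 80 − 22 = 58 mm → 1.5 × 58 × 8 × 430 / 1000 = 299.3 → r_n = 206.4 kN.
R_n = 1 × 175.4 + 2 × 206.4 = 588.2 kN.
Design strength φR_n = 0.75 × 588.2 = 441 kN.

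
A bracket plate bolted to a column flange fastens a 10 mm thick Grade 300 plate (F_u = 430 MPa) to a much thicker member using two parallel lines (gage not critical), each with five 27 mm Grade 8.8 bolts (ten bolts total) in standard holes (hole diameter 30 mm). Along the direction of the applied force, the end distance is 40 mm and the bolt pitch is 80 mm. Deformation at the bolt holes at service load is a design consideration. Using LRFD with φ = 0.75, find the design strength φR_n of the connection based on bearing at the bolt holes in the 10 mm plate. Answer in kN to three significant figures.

1740 kN

Per bolt r_n = 1.2 l_c t F_u ≤ 2.4 d t F_u; upper limit = 2.4 × 27 × 10 × 430 / 1000 = 278.6 kN.
Edge bolt: l_c = 40 − 30/2 = 25 mm → 1.2 × 25 × 10 × 430 / 1000 = 129 → r_n = 129 kN.
Interior bolts: l_c = 80 − 30 = 50 mm → 1.2 × 50 × 10 × 430 / 1000 = 258 → r_n = 258 kN.
R_n = 2 × 129 + 8 × 258 = 2322 kN.
Design strength φR_n = 0.75 × 2322 = 1740 kN.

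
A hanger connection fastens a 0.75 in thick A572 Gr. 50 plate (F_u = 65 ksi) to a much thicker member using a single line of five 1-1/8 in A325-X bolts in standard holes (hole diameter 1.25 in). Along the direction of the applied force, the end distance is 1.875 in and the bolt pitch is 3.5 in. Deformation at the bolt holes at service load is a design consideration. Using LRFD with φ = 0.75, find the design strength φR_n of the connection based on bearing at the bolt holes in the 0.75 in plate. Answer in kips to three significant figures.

450 kips

Per bolt r_n = 1.2 l_c t F_u ≤ 2.4 d t F_u; upper limit = 2.4 × 1.125 × 0.75 × 65 = 131.6 kips.
Edge bolt: l_c = 1.875 − 1.25/2 = 1.25 in → 1.2 × 1.25 × 0.75 × 65 = 73.12 → r_n = 73.12 kips.
Interior bolts: l_c = 3.5 − 1.25 = 2.25 in → 1.2 × 2.25 × 0.75 × 65 = 131.6 → r_n = 131.6 kips.
R_n = 1 × 73.12 + 4 × 131.6 = 599.6 kips.
Design strength φR_n = 0.75 × 599.6 = 450 kips.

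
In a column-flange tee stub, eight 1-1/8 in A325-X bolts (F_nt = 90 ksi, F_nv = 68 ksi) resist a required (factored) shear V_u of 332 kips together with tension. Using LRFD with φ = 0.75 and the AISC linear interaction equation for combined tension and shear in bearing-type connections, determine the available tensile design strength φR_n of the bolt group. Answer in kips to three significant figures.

A_b = π·1.125²/4 = 0.994 in²; f_rv = 332 / (8 × 0.994) = 41.75 ksi.
F'_nt = 1.3 F_nt − (F_nt / φF_nv) f_rv = 1.3·90 − (90/(0.75·68))·41.75 = 43.32 ksi, capped at F_nt → F'_nt = 43.32 ksi.
R_n = F'_nt · A_b · n = 43.32 × 0.994 × 8 = 344.5 kips.
Design strength φR_n = 0.75 × 344.5 = 258 kips.

258 kips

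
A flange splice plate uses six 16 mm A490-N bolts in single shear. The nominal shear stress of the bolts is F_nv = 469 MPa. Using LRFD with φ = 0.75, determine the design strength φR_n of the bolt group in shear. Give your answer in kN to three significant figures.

A_b = π × 16² / 4 = 201.1 mm².
R_n = F_nv · A_b · n · n_s = 469 × 201.1 × 6 × 1 / 1000 = 565.8 kN.
Design strength φR_n = 0.75 × 565.8 = 424 kN.

424 kN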